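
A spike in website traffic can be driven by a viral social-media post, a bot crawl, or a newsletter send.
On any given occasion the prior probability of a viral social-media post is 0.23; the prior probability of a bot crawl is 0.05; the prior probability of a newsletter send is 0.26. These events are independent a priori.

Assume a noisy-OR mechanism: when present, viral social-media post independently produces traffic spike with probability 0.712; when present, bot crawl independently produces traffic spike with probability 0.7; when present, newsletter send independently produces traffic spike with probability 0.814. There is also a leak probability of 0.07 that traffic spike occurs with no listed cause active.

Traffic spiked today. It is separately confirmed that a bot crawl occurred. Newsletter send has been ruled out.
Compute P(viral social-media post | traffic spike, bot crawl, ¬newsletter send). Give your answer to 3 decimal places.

Under noisy-OR, P(traffic spike | causes) = 1 − (1−0.07)·∏(1−qᵢ) over the active causes.
Enumerate both values of viral social-media post and weight by the priors:
  P(traffic spike | bot crawl, ¬newsletter send) = 0.721·0.77 + 0.919648·0.23
        = 0.555170 + 0.211519 = 0.766689
The terms with viral social-media post present sum to 0.211519, so
  P(viral social-media post | traffic spike, bot crawl, ¬newsletter send) = 0.211519 / 0.766689 ≈ 0.276

P(viral social-media post | traffic spike, bot crawl, ¬newsletter send) ≈ 0.276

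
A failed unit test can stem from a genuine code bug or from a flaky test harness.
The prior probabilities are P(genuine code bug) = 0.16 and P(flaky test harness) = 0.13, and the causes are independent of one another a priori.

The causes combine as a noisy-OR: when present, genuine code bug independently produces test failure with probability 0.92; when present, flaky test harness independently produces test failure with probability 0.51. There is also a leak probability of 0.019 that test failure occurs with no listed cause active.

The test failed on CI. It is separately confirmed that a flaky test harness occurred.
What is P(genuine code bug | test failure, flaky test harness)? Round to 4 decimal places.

P(genuine code bug | test failure, flaky test harness) ≈ 0.2607

Under noisy-OR, P(test failure | causes) = 1 − (1−0.019)·∏(1−qᵢ) over the active causes.
P(test failure | flaky test harness) = 0.51931·0.84 + 0.961545·0.16 = 0.436220 + 0.153847 = 0.590067
Restricting to configurations with genuine code bug present: 0.961545·0.16 = 0.153847.
P(genuine code bug | test failure, flaky test harness) = 0.153847 / 0.590067 ≈ 0.2607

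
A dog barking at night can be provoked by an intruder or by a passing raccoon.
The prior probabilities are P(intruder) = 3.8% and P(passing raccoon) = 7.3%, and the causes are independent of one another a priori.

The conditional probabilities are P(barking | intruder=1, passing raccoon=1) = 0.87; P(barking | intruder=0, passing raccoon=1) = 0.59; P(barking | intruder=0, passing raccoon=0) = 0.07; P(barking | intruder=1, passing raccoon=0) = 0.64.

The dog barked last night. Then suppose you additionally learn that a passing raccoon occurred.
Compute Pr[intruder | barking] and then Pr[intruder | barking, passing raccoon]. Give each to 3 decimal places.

P(barking) = 0.07*0.962*0.927 + 0.59*0.962*0.073 + 0.64*0.038*0.927 + 0.87*0.038*0.073 = 0.062424 + 0.041433 + 0.022545 + 0.002413 = 0.128815
The intruder-present share is 0.022545 + 0.002413 = 0.024958.
Hence the posterior is 0.024958/0.128815 ≈ 0.194.

Now also conditioning on passing raccoon=true:
P(barking | passing raccoon) = 0.59*0.962 + 0.87*0.038 = 0.567580 + 0.033060 = 0.600640
The intruder-present share is 0.87*0.038 = 0.033060.
So P(intruder | barking, passing raccoon) = 0.033060/0.600640 ≈ 0.055.
The drop from 0.194 to 0.055 is the explaining-away (discounting) effect.

Pr[intruder | barking] ≈ 0.194; Pr[intruder | barking, passing raccoon] ≈ 0.055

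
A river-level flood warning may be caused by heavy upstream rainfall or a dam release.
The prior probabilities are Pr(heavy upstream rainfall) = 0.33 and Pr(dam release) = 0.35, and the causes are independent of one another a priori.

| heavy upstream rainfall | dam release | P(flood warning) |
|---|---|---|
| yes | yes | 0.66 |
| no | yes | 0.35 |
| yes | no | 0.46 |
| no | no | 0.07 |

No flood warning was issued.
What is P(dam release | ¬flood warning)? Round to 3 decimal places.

Enumerate the 4 (heavy upstream rainfall, dam release) configurations and weight by the priors:
  P(¬flood warning) = 0.93*0.67*0.65 + 0.65*0.67*0.35 + 0.54*0.33*0.65 + 0.34*0.33*0.35
        = 0.405015 + 0.152425 + 0.115830 + 0.039270 = 0.712540
The terms with dam release present sum to 0.191695, so
  P(dam release | ¬flood warning) = 0.191695 / 0.712540 ≈ 0.269

P(dam release | ¬flood warning) ≈ 0.269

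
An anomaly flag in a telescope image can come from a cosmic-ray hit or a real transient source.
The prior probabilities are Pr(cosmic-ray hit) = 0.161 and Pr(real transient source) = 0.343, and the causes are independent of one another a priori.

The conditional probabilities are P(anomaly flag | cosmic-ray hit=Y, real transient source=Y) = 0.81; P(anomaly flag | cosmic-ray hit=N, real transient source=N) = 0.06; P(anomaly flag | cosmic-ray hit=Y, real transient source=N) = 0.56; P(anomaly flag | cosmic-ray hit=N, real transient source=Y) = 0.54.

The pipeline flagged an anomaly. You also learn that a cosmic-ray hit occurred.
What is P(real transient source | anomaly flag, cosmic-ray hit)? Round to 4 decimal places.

P(real transient source | anomaly flag, cosmic-ray hit) ≈ 0.4302

Sum P(anomaly flag|·) weighted by the priors over both values of real transient source:
  P(anomaly flag | cosmic-ray hit) = 0.56·0.657 + 0.81·0.343
        = 0.367920 + 0.277830 = 0.645750
Configurations with real transient source contribute 0.277830, so
  P(real transient source | anomaly flag, cosmic-ray hit) = 0.277830 / 0.645750 ≈ 0.4302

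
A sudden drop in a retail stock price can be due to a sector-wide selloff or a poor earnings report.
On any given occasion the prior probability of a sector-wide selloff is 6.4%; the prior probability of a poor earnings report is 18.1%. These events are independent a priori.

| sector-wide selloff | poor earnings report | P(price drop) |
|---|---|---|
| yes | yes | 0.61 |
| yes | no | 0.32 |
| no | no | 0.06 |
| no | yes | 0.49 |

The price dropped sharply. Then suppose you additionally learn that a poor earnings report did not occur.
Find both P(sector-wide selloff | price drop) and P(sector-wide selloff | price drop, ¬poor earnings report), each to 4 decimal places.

P(sector-wide selloff | price drop) ≈ 0.1560; P(sector-wide selloff | price drop, ¬poor earnings report) ≈ 0.2672

P(price drop) = 0.06·0.936·0.819 + 0.49·0.936·0.181 + 0.32·0.064·0.819 + 0.61·0.064·0.181 = 0.045995 + 0.083014 + 0.016773 + 0.007066 = 0.152848
Restricting to configurations with sector-wide selloff present: 0.016773 + 0.007066 = 0.023839.
So P(sector-wide selloff | price drop) = 0.023839/0.152848 ≈ 0.1560.

With the extra evidence:
By total probability over both values of sector-wide selloff:
  P(price drop | ¬poor earnings report) = 0.06*0.936 + 0.32*0.064
        = 0.056160 + 0.020480 = 0.076640
Configurations with sector-wide selloff contribute 0.020480, so
  P(sector-wide selloff | price drop, ¬poor earnings report) = 0.020480 / 0.076640 ≈ 0.2672
With poor earnings report excluded, sector-wide selloff must carry more of the explanatory weight for the price drop.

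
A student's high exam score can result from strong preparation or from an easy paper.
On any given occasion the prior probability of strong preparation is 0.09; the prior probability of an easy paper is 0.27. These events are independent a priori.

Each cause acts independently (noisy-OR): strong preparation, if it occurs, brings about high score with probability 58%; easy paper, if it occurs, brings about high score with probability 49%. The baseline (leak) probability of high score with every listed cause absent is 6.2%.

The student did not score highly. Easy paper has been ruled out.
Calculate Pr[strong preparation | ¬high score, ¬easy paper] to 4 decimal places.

Under noisy-OR, P(high score | causes) = 1 − (1−0.062)·∏(1−qᵢ) over the active causes.
P(¬high score | ¬easy paper) = 0.938*0.91 + 0.39396*0.09 = 0.853580 + 0.035456 = 0.889036
Restricting to configurations with strong preparation present: 0.39396*0.09 = 0.035456.
So P(strong preparation | ¬high score, ¬easy paper) = 0.035456/0.889036 ≈ 0.0399.

Pr[strong preparation | ¬high score, ¬easy paper] ≈ 0.0399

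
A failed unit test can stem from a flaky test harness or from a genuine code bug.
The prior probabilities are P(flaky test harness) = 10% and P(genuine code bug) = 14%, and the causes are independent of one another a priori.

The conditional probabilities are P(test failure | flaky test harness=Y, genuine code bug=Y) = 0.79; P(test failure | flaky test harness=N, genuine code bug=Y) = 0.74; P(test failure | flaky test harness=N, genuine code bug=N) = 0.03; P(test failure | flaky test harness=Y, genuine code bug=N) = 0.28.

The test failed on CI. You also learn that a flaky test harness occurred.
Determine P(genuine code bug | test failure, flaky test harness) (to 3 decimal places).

By total probability over both values of genuine code bug:
  P(test failure | flaky test harness) = 0.28*0.86 + 0.79*0.14
        = 0.240800 + 0.110600 = 0.351400
The terms with genuine code bug present sum to 0.110600, so
  P(genuine code bug | test failure, flaky test harness) = 0.110600 / 0.351400 ≈ 0.315

P(genuine code bug | test failure, flaky test harness) ≈ 0.315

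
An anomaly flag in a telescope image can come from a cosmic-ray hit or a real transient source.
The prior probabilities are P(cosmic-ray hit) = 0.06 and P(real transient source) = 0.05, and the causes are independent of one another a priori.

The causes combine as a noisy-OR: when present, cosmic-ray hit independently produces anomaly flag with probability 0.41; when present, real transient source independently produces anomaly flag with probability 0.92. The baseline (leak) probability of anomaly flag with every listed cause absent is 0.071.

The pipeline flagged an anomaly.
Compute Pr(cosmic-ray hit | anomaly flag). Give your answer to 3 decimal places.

Under noisy-OR, P(anomaly flag | causes) = 1 − (1−0.071)·∏(1−qᵢ) over the active causes.
Sum P(anomaly flag|·) weighted by the priors over the 4 (cosmic-ray hit, real transient source) configurations:
  P(anomaly flag) = 0.071·0.94·0.95 + 0.92568·0.94·0.05 + 0.45189·0.06·0.95 + 0.956151·0.06·0.05
        = 0.063403 + 0.043507 + 0.025758 + 0.002868 = 0.135536
Keeping only the cosmic-ray hit-present terms gives 0.028626, so
  P(cosmic-ray hit | anomaly flag) = 0.028626 / 0.135536 ≈ 0.211

Pr(cosmic-ray hit | anomaly flag) ≈ 0.211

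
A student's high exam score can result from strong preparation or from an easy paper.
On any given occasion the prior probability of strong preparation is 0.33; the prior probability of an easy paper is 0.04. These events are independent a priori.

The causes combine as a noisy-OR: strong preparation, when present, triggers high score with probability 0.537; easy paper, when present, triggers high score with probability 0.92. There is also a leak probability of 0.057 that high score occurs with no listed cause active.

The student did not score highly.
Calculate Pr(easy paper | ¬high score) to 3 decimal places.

Pr(easy paper | ¬high score) ≈ 0.003

Under noisy-OR, P(high score | causes) = 1 − (1−0.057)·∏(1−qᵢ) over the active causes.
P(¬high score) = 0.943·0.67·0.96 + 0.07544·0.67·0.04 + 0.436609·0.33·0.96 + 0.034929·0.33·0.04 = 0.606538 + 0.002022 + 0.138318 + 0.000461 = 0.747339
The easy paper-present share is 0.002022 + 0.000461 = 0.002483.
So P(easy paper | ¬high score) = 0.002483/0.747339 ≈ 0.003.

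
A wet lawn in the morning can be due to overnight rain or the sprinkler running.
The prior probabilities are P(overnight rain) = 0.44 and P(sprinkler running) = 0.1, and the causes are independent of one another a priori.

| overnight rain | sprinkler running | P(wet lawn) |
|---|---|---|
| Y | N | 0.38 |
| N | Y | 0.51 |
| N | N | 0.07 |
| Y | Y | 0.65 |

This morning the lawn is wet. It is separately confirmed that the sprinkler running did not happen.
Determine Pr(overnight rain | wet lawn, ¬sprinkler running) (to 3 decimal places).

By total probability over both values of overnight rain:
  P(wet lawn | ¬sprinkler running) = 0.07·0.56 + 0.38·0.44
        = 0.039200 + 0.167200 = 0.206400
Configurations with overnight rain contribute 0.167200, so
  P(overnight rain | wet lawn, ¬sprinkler running) = 0.167200 / 0.206400 ≈ 0.810

Pr(overnight rain | wet lawn, ¬sprinkler running) ≈ 0.810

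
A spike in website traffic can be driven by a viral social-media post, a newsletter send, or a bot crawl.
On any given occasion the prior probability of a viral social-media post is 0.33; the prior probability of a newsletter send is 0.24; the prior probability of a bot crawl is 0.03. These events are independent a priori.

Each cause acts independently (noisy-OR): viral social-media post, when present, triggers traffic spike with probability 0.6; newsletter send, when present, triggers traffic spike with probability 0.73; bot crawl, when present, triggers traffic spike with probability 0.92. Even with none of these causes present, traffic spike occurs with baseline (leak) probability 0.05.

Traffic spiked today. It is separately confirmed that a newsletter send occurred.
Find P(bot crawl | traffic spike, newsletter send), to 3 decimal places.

Under noisy-OR, P(traffic spike | causes) = 1 − (1−0.05)·∏(1−qᵢ) over the active causes.
Sum P(traffic spike|·) weighted by the priors over the 4 (viral social-media post, bot crawl) configurations:
  P(traffic spike | newsletter send) = 0.7435·0.67·0.97 + 0.97948·0.67·0.03 + 0.8974·0.33·0.97 + 0.991792·0.33·0.03
        = 0.483201 + 0.019688 + 0.287258 + 0.009819 = 0.799966
Configurations with bot crawl contribute 0.029507, so
  P(bot crawl | traffic spike, newsletter send) = 0.029507 / 0.799966 ≈ 0.037

P(bot crawl | traffic spike, newsletter send) ≈ 0.037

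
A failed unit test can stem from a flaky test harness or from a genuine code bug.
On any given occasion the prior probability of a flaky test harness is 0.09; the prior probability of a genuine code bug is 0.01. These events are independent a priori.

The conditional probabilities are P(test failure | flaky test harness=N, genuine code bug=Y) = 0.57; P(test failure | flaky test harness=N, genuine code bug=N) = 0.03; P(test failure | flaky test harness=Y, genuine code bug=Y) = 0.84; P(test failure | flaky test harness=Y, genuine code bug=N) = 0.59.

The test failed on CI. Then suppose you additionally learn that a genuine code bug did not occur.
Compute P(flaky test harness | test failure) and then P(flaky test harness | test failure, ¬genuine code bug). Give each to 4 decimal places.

P(flaky test harness | test failure) ≈ 0.6234; P(flaky test harness | test failure, ¬genuine code bug) ≈ 0.6604

P(test failure) = 0.03·0.91·0.99 + 0.57·0.91·0.01 + 0.59·0.09·0.99 + 0.84·0.09·0.01 = 0.027027 + 0.005187 + 0.052569 + 0.000756 = 0.085539
Restricting to configurations with flaky test harness present: 0.052569 + 0.000756 = 0.053325.
P(flaky test harness | test failure) = 0.053325 / 0.085539 ≈ 0.6234

Now condition on the additional information:
Numerator (weight on configurations with flaky test harness): 0.59*0.09 = 0.053100
The normalizing constant is 0.03*0.91 + 0.59*0.09 = 0.080400
P(flaky test harness | test failure, ¬genuine code bug) = 0.053100/0.080400 ≈ 0.6604
Ruling out genuine code bug raises the posterior on flaky test harness — the flip side of explaining away.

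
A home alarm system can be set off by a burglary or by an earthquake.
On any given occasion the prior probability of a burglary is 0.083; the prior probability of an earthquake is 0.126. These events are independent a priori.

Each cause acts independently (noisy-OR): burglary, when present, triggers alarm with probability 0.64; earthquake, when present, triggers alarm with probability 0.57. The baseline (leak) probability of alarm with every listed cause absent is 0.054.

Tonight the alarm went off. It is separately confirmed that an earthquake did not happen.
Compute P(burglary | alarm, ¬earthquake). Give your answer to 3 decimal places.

P(burglary | alarm, ¬earthquake) ≈ 0.525

Under noisy-OR, P(alarm | causes) = 1 − (1−0.054)·∏(1−qᵢ) over the active causes.
P(alarm | ¬earthquake) = 0.054·0.917 + 0.65944·0.083 = 0.049518 + 0.054734 = 0.104252
The burglary-present share is 0.65944·0.083 = 0.054734.
Hence the posterior is 0.054734/0.104252 ≈ 0.525.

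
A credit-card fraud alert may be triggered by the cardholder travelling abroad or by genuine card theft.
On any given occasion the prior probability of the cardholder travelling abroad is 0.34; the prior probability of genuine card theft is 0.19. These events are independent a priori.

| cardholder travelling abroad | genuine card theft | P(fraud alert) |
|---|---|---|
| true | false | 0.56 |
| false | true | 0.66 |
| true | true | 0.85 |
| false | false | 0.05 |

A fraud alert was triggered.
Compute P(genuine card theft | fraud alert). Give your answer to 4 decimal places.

For the numerator, keep only genuine card theft=true terms: 0.082764 + 0.054910 = 0.137674
Normalizer over all consistent configurations: 0.05*0.66*0.81 + 0.66*0.66*0.19 + 0.56*0.34*0.81 + 0.85*0.34*0.19 = 0.318628
P(genuine card theft | fraud alert) = 0.137674/0.318628 ≈ 0.4321

P(genuine card theft | fraud alert) ≈ 0.4321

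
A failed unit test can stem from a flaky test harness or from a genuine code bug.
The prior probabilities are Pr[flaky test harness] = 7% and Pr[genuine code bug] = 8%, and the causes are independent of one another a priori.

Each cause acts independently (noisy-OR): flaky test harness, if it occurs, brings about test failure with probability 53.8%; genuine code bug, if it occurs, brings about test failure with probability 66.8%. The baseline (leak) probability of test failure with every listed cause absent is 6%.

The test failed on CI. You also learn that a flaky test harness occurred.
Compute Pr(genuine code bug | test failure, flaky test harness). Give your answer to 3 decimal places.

Pr(genuine code bug | test failure, flaky test harness) ≈ 0.116

Under noisy-OR, P(test failure | causes) = 1 − (1−0.06)·∏(1−qᵢ) over the active causes.
Numerator (weight on configurations with genuine code bug): 0.855819*0.08 = 0.068466
Normalizer over all consistent configurations: 0.56572*0.92 + 0.855819*0.08 = 0.588928
Posterior = 0.068466 / 0.588928 ≈ 0.116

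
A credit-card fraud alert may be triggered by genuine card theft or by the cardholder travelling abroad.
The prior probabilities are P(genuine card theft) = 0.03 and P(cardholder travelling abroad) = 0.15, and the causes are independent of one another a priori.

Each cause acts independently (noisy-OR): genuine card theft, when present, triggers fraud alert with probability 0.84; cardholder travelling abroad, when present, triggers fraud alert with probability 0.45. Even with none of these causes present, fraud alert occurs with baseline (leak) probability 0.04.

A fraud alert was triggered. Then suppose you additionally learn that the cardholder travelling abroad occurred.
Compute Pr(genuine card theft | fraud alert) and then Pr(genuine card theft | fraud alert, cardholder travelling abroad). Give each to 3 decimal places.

Under noisy-OR, P(fraud alert | causes) = 1 − (1−0.04)·∏(1−qᵢ) over the active causes.
P(fraud alert) = 0.04×0.97×0.85 + 0.472×0.97×0.15 + 0.8464×0.03×0.85 + 0.91552×0.03×0.15 = 0.032980 + 0.068676 + 0.021583 + 0.004120 = 0.127359
The genuine card theft-present share is 0.021583 + 0.004120 = 0.025703.
So P(genuine card theft | fraud alert) = 0.025703/0.127359 ≈ 0.202.

Now condition on the additional information:
Enumerate both values of genuine card theft and weight by the priors:
  P(fraud alert | cardholder travelling abroad) = 0.472*0.97 + 0.91552*0.03
        = 0.457840 + 0.027466 = 0.485306
Keeping only the genuine card theft-present terms gives 0.027466, so
  P(genuine card theft | fraud alert, cardholder travelling abroad) = 0.027466 / 0.485306 ≈ 0.057

Pr(genuine card theft | fraud alert) ≈ 0.202; Pr(genuine card theft | fraud alert, cardholder travelling abroad) ≈ 0.057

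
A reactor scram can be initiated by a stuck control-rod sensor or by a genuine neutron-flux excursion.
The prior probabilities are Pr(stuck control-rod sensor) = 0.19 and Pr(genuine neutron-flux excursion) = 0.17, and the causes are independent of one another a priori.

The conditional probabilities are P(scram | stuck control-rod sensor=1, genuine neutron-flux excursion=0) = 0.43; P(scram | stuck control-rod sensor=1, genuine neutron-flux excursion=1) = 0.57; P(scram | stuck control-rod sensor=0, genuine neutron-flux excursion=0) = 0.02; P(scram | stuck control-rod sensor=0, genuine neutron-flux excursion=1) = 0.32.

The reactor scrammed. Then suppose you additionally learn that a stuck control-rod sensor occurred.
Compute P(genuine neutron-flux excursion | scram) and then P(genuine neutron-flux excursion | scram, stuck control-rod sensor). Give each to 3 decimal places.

By total probability over the 4 (stuck control-rod sensor, genuine neutron-flux excursion) configurations:
  P(scram) = 0.02×0.81×0.83 + 0.32×0.81×0.17 + 0.43×0.19×0.83 + 0.57×0.19×0.17
        = 0.013446 + 0.044064 + 0.067811 + 0.018411 = 0.143732
Keeping only the genuine neutron-flux excursion-present terms gives 0.062475, so
  P(genuine neutron-flux excursion | scram) = 0.062475 / 0.143732 ≈ 0.435

With the extra evidence:
By total probability over both values of genuine neutron-flux excursion:
  P(scram | stuck control-rod sensor) = 0.43*0.83 + 0.57*0.17
        = 0.356900 + 0.096900 = 0.453800
The terms with genuine neutron-flux excursion present sum to 0.096900, so
  P(genuine neutron-flux excursion | scram, stuck control-rod sensor) = 0.096900 / 0.453800 ≈ 0.214

P(genuine neutron-flux excursion | scram) ≈ 0.435; P(genuine neutron-flux excursion | scram, stuck control-rod sensor) ≈ 0.214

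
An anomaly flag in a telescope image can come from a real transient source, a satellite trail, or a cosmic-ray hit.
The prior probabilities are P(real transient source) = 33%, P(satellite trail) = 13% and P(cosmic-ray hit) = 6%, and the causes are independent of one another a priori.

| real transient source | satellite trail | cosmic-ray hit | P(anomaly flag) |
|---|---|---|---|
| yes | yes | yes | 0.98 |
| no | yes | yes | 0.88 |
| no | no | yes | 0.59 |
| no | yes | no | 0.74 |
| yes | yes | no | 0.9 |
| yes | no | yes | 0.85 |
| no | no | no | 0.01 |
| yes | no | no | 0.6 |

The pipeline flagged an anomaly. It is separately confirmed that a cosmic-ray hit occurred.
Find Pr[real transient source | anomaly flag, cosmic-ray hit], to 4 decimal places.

Pr[real transient source | anomaly flag, cosmic-ray hit] ≈ 0.4048

P(anomaly flag | cosmic-ray hit) = 0.59·0.67·0.87 + 0.88·0.67·0.13 + 0.85·0.33·0.87 + 0.98·0.33·0.13 = 0.343911 + 0.076648 + 0.244035 + 0.042042 = 0.706636
Restricting to configurations with real transient source present: 0.244035 + 0.042042 = 0.286077.
P(real transient source | anomaly flag, cosmic-ray hit) = 0.286077 / 0.706636 ≈ 0.4048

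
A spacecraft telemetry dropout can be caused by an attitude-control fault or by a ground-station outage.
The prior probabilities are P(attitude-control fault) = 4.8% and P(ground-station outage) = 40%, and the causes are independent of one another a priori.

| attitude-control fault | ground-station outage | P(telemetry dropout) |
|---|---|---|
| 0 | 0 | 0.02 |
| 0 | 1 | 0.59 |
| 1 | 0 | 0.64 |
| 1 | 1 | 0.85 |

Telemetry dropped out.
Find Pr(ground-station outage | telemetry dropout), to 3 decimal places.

Enumerate the 4 (attitude-control fault, ground-station outage) configurations and weight by the priors:
  P(telemetry dropout) = 0.02*0.952*0.6 + 0.59*0.952*0.4 + 0.64*0.048*0.6 + 0.85*0.048*0.4
        = 0.011424 + 0.224672 + 0.018432 + 0.016320 = 0.270848
Configurations with ground-station outage contribute 0.240992, so
  P(ground-station outage | telemetry dropout) = 0.240992 / 0.270848 ≈ 0.890

Pr(ground-station outage | telemetry dropout) ≈ 0.890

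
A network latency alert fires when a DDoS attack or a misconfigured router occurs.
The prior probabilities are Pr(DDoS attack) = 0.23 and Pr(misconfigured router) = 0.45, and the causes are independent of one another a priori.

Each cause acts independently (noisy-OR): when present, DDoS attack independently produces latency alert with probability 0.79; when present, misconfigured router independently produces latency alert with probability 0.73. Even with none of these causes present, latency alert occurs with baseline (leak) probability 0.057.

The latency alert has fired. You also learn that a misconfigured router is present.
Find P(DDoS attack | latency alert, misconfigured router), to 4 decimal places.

P(DDoS attack | latency alert, misconfigured router) ≈ 0.2750

Under noisy-OR, P(latency alert | causes) = 1 − (1−0.057)·∏(1−qᵢ) over the active causes.
Numerator (weight on configurations with DDoS attack): 0.946532*0.23 = 0.217702
The normalizing constant is 0.74539*0.77 + 0.946532*0.23 = 0.791652
Posterior = 0.217702 / 0.791652 ≈ 0.2750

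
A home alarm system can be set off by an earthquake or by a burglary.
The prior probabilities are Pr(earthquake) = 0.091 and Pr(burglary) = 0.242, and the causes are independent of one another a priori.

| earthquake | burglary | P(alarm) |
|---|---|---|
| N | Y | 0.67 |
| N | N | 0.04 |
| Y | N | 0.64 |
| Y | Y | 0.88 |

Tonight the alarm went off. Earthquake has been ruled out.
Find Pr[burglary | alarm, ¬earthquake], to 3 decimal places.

Weight on burglary=true, given the evidence: 0.67×0.242 = 0.162140
The normalizing constant is 0.04×0.758 + 0.67×0.242 = 0.192460
P(burglary | alarm, ¬earthquake) = 0.162140/0.192460 ≈ 0.842

Pr[burglary | alarm, ¬earthquake] ≈ 0.842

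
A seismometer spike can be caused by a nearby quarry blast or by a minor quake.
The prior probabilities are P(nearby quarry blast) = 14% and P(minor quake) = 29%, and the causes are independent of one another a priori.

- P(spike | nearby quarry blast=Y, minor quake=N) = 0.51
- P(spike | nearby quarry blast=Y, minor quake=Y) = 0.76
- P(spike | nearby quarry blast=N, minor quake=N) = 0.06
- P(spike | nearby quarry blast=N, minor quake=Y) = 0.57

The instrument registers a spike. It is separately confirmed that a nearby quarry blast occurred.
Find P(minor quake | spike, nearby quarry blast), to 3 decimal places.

Numerator (weight on configurations with minor quake): 0.76·0.29 = 0.220400
The normalizing constant is 0.51·0.71 + 0.76·0.29 = 0.582500
Posterior = 0.220400 / 0.582500 ≈ 0.378

P(minor quake | spike, nearby quarry blast) ≈ 0.378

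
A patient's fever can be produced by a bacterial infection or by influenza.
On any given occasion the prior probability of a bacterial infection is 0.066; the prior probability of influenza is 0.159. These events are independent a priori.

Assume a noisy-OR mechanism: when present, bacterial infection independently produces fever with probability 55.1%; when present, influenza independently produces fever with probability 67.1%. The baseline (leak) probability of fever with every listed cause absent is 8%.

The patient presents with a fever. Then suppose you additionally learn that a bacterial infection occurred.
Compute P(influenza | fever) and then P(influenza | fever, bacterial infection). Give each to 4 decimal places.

P(influenza | fever) ≈ 0.5414; P(influenza | fever, bacterial infection) ≈ 0.2177

Under noisy-OR, P(fever | causes) = 1 − (1−0.08)·∏(1−qᵢ) over the active causes.
Sum P(fever|·) weighted by the priors over the 4 (bacterial infection, influenza) configurations:
  P(fever) = 0.08·0.934·0.841 + 0.69732·0.934·0.159 + 0.58692·0.066·0.841 + 0.864097·0.066·0.159
        = 0.062840 + 0.103556 + 0.032578 + 0.009068 = 0.208042
Configurations with influenza contribute 0.112624, so
  P(influenza | fever) = 0.112624 / 0.208042 ≈ 0.5414

Now condition on the additional information:
Enumerate both values of influenza and weight by the priors:
  P(fever | bacterial infection) = 0.58692*0.841 + 0.864097*0.159
        = 0.493600 + 0.137391 = 0.630991
Configurations with influenza contribute 0.137391, so
  P(influenza | fever, bacterial infection) = 0.137391 / 0.630991 ≈ 0.2177
— bacterial infection explains away the evidence for influenza.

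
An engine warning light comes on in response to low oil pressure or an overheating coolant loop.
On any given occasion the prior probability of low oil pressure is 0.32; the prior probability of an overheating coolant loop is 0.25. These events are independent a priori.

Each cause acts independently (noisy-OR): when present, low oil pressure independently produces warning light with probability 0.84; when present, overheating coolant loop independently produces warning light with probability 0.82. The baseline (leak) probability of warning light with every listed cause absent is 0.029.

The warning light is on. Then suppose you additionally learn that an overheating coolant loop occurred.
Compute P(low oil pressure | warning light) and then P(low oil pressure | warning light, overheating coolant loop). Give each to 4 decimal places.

Under noisy-OR, P(warning light | causes) = 1 − (1−0.029)·∏(1−qᵢ) over the active causes.
By total probability over the 4 (low oil pressure, overheating coolant loop) configurations:
  P(warning light) = 0.029·0.68·0.75 + 0.82522·0.68·0.25 + 0.84464·0.32·0.75 + 0.972035·0.32·0.25
        = 0.014790 + 0.140287 + 0.202714 + 0.077763 = 0.435554
Keeping only the low oil pressure-present terms gives 0.280477, so
  P(low oil pressure | warning light) = 0.280477 / 0.435554 ≈ 0.6440

Now condition on the additional information:
P(warning light | overheating coolant loop) = 0.82522*0.68 + 0.972035*0.32 = 0.561150 + 0.311051 = 0.872201
The low oil pressure-present share is 0.972035*0.32 = 0.311051.
Hence the posterior is 0.311051/0.872201 ≈ 0.3566.
— overheating coolant loop explains away the evidence for low oil pressure.

P(low oil pressure | warning light) ≈ 0.6440; P(low oil pressure | warning light, overheating coolant loop) ≈ 0.3566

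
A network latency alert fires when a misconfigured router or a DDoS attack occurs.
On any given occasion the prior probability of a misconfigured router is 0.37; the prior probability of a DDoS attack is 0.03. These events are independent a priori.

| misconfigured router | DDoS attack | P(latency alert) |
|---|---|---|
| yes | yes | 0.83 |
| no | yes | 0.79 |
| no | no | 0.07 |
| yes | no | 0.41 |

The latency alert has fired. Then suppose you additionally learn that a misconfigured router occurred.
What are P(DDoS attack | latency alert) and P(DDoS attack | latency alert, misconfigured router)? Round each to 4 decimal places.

P(latency alert) = 0.07·0.63·0.97 + 0.79·0.63·0.03 + 0.41·0.37·0.97 + 0.83·0.37·0.03 = 0.042777 + 0.014931 + 0.147149 + 0.009213 = 0.214070
The DDoS attack-present share is 0.014931 + 0.009213 = 0.024144.
P(DDoS attack | latency alert) = 0.024144 / 0.214070 ≈ 0.1128

With the extra evidence:
P(latency alert | misconfigured router) = 0.41×0.97 + 0.83×0.03 = 0.397700 + 0.024900 = 0.422600
Restricting to configurations with DDoS attack present: 0.83×0.03 = 0.024900.
So P(DDoS attack | latency alert, misconfigured router) = 0.024900/0.422600 ≈ 0.0589.

P(DDoS attack | latency alert) ≈ 0.1128; P(DDoS attack | latency alert, misconfigured router) ≈ 0.0589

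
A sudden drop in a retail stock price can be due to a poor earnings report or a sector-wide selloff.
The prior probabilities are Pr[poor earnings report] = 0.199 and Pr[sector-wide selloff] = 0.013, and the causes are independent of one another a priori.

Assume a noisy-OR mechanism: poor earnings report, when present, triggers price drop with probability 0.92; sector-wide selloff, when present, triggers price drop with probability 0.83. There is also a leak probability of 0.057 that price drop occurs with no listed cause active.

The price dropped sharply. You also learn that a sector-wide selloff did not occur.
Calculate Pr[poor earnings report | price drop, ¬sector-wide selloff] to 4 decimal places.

Under noisy-OR, P(price drop | causes) = 1 − (1−0.057)·∏(1−qᵢ) over the active causes.
P(price drop | ¬sector-wide selloff) = 0.057×0.801 + 0.92456×0.199 = 0.045657 + 0.183987 = 0.229644
Of this, 0.183987 comes from 0.92456×0.199 (the poor earnings report=true cases).
P(poor earnings report | price drop, ¬sector-wide selloff) = 0.183987 / 0.229644 ≈ 0.8012

Pr[poor earnings report | price drop, ¬sector-wide selloff] ≈ 0.8012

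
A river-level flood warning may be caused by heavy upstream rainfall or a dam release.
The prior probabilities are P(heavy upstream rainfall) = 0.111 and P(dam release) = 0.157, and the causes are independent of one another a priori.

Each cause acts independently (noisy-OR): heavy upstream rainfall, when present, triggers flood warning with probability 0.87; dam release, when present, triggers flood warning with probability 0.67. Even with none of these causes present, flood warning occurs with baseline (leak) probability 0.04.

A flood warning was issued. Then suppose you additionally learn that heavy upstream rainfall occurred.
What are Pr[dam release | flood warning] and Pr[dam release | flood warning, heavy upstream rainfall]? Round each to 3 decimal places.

Pr[dam release | flood warning] ≈ 0.500; Pr[dam release | flood warning, heavy upstream rainfall] ≈ 0.169

Under noisy-OR, P(flood warning | causes) = 1 − (1−0.04)·∏(1−qᵢ) over the active causes.
By total probability over the 4 (heavy upstream rainfall, dam release) configurations:
  P(flood warning) = 0.04×0.889×0.843 + 0.6832×0.889×0.157 + 0.8752×0.111×0.843 + 0.958816×0.111×0.157
        = 0.029977 + 0.095356 + 0.081895 + 0.016709 = 0.223937
The terms with dam release present sum to 0.112065, so
  P(dam release | flood warning) = 0.112065 / 0.223937 ≈ 0.500

Now also conditioning on heavy upstream rainfall=true:
Numerator (weight on configurations with dam release): 0.958816×0.157 = 0.150534
Normalizer over all consistent configurations: 0.8752×0.843 + 0.958816×0.157 = 0.888328
Posterior = 0.150534 / 0.888328 ≈ 0.169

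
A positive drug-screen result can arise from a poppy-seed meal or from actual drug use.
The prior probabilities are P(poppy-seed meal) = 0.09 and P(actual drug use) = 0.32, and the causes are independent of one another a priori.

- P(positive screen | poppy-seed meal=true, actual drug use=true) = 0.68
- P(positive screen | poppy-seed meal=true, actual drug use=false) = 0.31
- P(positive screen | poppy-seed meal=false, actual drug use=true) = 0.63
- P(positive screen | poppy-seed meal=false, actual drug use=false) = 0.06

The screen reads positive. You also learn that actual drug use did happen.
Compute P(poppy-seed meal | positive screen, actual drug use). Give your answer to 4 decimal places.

P(positive screen | actual drug use) = 0.63·0.91 + 0.68·0.09 = 0.573300 + 0.061200 = 0.634500
Of this, 0.061200 comes from 0.68·0.09 (the poppy-seed meal=true cases).
P(poppy-seed meal | positive screen, actual drug use) = 0.061200 / 0.634500 ≈ 0.0965

P(poppy-seed meal | positive screen, actual drug use) ≈ 0.0965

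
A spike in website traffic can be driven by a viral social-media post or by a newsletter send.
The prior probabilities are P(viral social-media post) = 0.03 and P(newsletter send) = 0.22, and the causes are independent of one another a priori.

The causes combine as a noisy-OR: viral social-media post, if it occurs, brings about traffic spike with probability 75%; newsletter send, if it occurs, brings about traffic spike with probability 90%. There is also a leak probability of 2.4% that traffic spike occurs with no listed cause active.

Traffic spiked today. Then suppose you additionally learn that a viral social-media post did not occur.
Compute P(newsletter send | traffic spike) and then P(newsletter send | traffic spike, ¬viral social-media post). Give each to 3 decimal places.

P(newsletter send | traffic spike) ≈ 0.847; P(newsletter send | traffic spike, ¬viral social-media post) ≈ 0.914

Under noisy-OR, P(traffic spike | causes) = 1 − (1−0.024)·∏(1−qᵢ) over the active causes.
P(traffic spike) = 0.024*0.97*0.78 + 0.9024*0.97*0.22 + 0.756*0.03*0.78 + 0.9756*0.03*0.22 = 0.018158 + 0.192572 + 0.017690 + 0.006439 = 0.234859
The newsletter send-present share is 0.192572 + 0.006439 = 0.199011.
P(newsletter send | traffic spike) = 0.199011 / 0.234859 ≈ 0.847

With the extra evidence:
Enumerate both values of newsletter send and weight by the priors:
  P(traffic spike | ¬viral social-media post) = 0.024·0.78 + 0.9024·0.22
        = 0.018720 + 0.198528 = 0.217248
Configurations with newsletter send contribute 0.198528, so
  P(newsletter send | traffic spike, ¬viral social-media post) = 0.198528 / 0.217248 ≈ 0.914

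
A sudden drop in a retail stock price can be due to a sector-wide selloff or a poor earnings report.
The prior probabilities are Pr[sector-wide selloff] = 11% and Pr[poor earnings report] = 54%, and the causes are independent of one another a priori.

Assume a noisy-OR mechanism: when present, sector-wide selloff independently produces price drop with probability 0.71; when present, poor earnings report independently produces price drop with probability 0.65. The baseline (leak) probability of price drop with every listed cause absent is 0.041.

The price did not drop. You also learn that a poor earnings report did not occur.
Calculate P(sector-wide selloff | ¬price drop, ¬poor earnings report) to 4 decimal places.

Under noisy-OR, P(price drop | causes) = 1 − (1−0.041)·∏(1−qᵢ) over the active causes.
Sum P(¬price drop|·) weighted by the priors over both values of sector-wide selloff:
  P(¬price drop | ¬poor earnings report) = 0.959·0.89 + 0.27811·0.11
        = 0.853510 + 0.030592 = 0.884102
Keeping only the sector-wide selloff-present terms gives 0.030592, so
  P(sector-wide selloff | ¬price drop, ¬poor earnings report) = 0.030592 / 0.884102 ≈ 0.0346

P(sector-wide selloff | ¬price drop, ¬poor earnings report) ≈ 0.0346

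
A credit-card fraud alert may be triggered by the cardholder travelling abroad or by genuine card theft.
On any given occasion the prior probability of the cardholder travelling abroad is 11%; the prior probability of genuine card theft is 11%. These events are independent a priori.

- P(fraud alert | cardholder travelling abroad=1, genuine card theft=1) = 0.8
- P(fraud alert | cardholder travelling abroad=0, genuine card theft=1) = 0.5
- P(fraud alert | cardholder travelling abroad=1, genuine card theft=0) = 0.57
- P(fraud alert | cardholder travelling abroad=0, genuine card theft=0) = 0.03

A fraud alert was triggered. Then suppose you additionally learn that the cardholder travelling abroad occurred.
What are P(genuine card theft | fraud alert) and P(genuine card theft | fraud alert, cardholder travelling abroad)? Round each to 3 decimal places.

P(fraud alert) = 0.03*0.89*0.89 + 0.5*0.89*0.11 + 0.57*0.11*0.89 + 0.8*0.11*0.11 = 0.023763 + 0.048950 + 0.055803 + 0.009680 = 0.138196
The genuine card theft-present share is 0.048950 + 0.009680 = 0.058630.
So P(genuine card theft | fraud alert) = 0.058630/0.138196 ≈ 0.424.

Now also conditioning on cardholder travelling abroad=true:
For the numerator, keep only genuine card theft=true terms: 0.8*0.11 = 0.088000
The normalizing constant is 0.57*0.89 + 0.8*0.11 = 0.595300
P(genuine card theft | fraud alert, cardholder travelling abroad) = 0.088000/0.595300 ≈ 0.148
Conditioning on cardholder travelling abroad lowers the posterior on genuine card theft: the classic explaining-away effect in a common-effect structure.

P(genuine card theft | fraud alert) ≈ 0.424; P(genuine card theft | fraud alert, cardholder travelling abroad) ≈ 0.148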